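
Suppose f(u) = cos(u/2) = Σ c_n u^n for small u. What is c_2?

-1/8

Apply the Taylor formula c_k = f^(k)(a)/k!.
[u^0] = 1;  [u^1] = 0;  [u^2] = -1/8.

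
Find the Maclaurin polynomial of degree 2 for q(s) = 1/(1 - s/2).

q(0) = 1
q′(0) = 1/2
q′′(0) = 1/2

s^2/4 + s/2 + 1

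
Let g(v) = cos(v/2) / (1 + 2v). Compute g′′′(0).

Write out both Maclaurin series and multiply, keeping only the needed powers.
The coefficient of v^3 in the expansion is -31/4, so g′′′(0) = 3! * (-31/4) = -93/2.

-93/2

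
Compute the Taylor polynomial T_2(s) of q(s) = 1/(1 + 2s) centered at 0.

q(0) = 1
q′(0) = -2
q′′(0) = 8
Then c_k = q^(k)(0)/k! gives each Taylor coefficient.

4*s^2 - 2*s + 1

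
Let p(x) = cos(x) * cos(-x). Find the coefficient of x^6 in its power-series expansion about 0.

Write out both Maclaurin series and multiply, keeping only the needed powers.

-2/45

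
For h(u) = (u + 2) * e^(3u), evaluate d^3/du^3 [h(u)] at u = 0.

Distribute the polynomial across the series and collect like powers.
From the series, [u^3] h = 27/2; multiply by 3! = 6 to get 81.

81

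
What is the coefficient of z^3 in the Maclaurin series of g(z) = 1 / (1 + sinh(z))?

Use the geometric series for the reciprocal, then substitute.
g(0) = 1
g′(0) = -1
g′′(0) = 2
g′′′(0) = -7

-7/6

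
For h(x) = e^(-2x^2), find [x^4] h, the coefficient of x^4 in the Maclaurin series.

h(0) = 1
h′(0) = 0
h′′(0) = -4
h′′′(0) = 0
h^(4)(0) = 48
Dividing each by k! gives the coefficients c_0, ..., c_4.

2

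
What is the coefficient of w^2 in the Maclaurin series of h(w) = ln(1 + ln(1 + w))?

-1

Compose series: expand the inner function first, then feed it into the outer expansion.
So c_2 = h′′(0)/2! = -1.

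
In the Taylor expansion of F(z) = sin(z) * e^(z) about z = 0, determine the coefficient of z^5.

Expand each factor separately, then convolve coefficients.
[z^0] = 0;  [z^1] = 1;  [z^2] = 1;  [z^3] = 1/3;  [z^4] = 0;  [z^5] = -1/30.
So c_5 = F^(5)(0)/5! = -1/30.

-1/30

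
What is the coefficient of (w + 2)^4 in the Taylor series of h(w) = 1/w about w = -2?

-1/32

Compute the successive derivatives at the expansion point and divide by k!.
h(-2) = -1/2
h′(-2) = -1/4
h′′(-2) = -1/4
h′′′(-2) = -3/8
h^(4)(-2) = -3/4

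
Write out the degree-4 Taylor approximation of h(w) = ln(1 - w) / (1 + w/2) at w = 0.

-w^4/12 - w^3/3 - w

Multiply the two series term by term and collect like powers.
h(0) = 0
h′(0) = -1
h′′(0) = 0
h′′′(0) = -2
h^(4)(0) = -2
The Taylor polynomial is Σ h^(k)(0)/k! · w^k.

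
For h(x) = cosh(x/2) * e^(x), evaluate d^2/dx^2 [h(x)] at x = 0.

Multiply the two series term by term and collect like powers.
From the series, [x^2] h = 5/8; multiply by 2! = 2 to get 5/4.

5/4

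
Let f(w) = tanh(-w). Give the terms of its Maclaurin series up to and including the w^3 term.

w^3/3 - w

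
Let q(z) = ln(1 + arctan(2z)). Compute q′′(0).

-4

Let u equal the inner series; expand the outer function in u and truncate.
From the series, [z^2] q = -2; multiply by 2! = 2 to get -4.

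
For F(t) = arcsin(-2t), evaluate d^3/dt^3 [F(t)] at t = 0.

Apply the Taylor formula c_k = f^(k)(a)/k!.
The coefficient of t^3 in the expansion is -4/3, so F′′′(0) = 3! * (-4/3) = -8.

-8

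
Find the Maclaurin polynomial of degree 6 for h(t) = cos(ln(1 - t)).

-19*t^6/72 - t^5/3 - 5*t^4/12 - t^3/2 - t^2/2 + 1

Let u equal the inner series; expand the outer function in u and truncate.
h(0) = 1
h′(0) = 0
h′′(0) = -1
h′′′(0) = -3
h^(4)(0) = -10
h^(5)(0) = -40
h^(6)(0) = -190
The Taylor polynomial is Σ h^(k)(0)/k! · t^k.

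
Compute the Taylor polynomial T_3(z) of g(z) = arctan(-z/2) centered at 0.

z^3/24 - z/2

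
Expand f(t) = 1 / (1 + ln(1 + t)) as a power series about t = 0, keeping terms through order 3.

-7*t^3/3 + 3*t^2/2 - t + 1

Expand as Σ (-1)^k u^k with u equal to the inner function's series.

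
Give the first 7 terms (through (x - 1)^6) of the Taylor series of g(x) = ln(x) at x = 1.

g(1) = 0
g′(1) = 1
g′′(1) = -1
g′′′(1) = 2
g^(4)(1) = -6
g^(5)(1) = 24
g^(6)(1) = -120

-(x - 1)^6/6 + (x - 1)^5/5 - (x - 1)^4/4 + (x - 1)^3/3 - (x - 1)^2/2 + (x - 1)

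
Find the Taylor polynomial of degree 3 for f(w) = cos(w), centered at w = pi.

(w - pi)^2/2 - 1

f(pi) = -1
f′(pi) = 0
f′′(pi) = 1
f′′′(pi) = 0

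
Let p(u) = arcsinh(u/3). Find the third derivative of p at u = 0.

-1/27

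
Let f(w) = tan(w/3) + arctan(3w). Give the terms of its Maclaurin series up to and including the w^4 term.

-728*w^3/81 + 10*w/3

Combine the two series term by term.
f(0) = 0
f′(0) = 10/3
f′′(0) = 0
f′′′(0) = -1456/27
f^(4)(0) = 0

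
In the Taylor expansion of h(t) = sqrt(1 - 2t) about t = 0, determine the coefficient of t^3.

Use the known series and substitute for the argument.
h(0) = 1
h′(0) = -1
h′′(0) = -1
h′′′(0) = -3
Then c_k = h^(k)(0)/k! gives each Taylor coefficient.

-1/2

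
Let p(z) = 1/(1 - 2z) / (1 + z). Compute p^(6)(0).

Multiply the two series term by term and collect like powers.
The coefficient of z^6 in the expansion is 43, so p^(6)(0) = 6! * (43) = 30960.

30960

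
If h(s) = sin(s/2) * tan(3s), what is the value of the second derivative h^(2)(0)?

3

Take the Cauchy product of the two expansions.
The coefficient of s^2 in the expansion is 3/2, so h′′(0) = 2! * (3/2) = 3.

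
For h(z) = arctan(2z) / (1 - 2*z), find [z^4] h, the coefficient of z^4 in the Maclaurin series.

32/3

Multiply the numerator's expansion by the denominator's geometric series.
h(0) = 0
h′(0) = 2
h′′(0) = 8
h′′′(0) = 32
h^(4)(0) = 256
So c_4 = h^(4)(0)/4! = 32/3.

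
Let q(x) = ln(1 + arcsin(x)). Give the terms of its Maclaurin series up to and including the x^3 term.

x^3/2 - x^2/2 + x

Compose series: expand the inner function first, then feed it into the outer expansion.
q(0) = 0
q′(0) = 1
q′′(0) = -1
q′′′(0) = 3
Dividing each by k! gives the coefficients c_0, ..., c_3.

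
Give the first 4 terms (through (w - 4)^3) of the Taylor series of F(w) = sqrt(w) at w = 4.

(w - 4)^3/512 - (w - 4)^2/64 + (w - 4)/4 + 2

Use the known series and substitute for the argument.
[(w - 4)^0] = 2;  [(w - 4)^1] = 1/4;  [(w - 4)^2] = -1/64;  [(w - 4)^3] = 1/512.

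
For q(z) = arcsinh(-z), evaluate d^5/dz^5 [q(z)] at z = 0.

-9

Differentiate repeatedly and evaluate at the center.
From the series, [z^5] q = -3/40; multiply by 5! = 120 to get -9.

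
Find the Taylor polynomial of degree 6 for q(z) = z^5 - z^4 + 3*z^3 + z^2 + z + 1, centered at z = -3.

Apply the Taylor formula c_k = f^(k)(a)/k!.
q(-3) = -398
q′(-3) = 589
q′′(-3) = -700
q′′′(-3) = 630
q^(4)(-3) = -384
q^(5)(-3) = 120
q^(6)(-3) = 0

(z + 3)^5 - 16*(z + 3)^4 + 105*(z + 3)^3 - 350*(z + 3)^2 + 589*(z + 3) - 398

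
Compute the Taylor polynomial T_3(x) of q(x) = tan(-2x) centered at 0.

-8*x^3/3 - 2*x

[x^0] = 0;  [x^1] = -2;  [x^2] = 0;  [x^3] = -8/3.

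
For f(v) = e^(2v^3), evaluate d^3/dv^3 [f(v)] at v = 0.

The coefficient of v^3 in the expansion is 2, so f′′′(0) = 3! * (2) = 12.

12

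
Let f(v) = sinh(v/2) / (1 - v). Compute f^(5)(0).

Multiply the two series term by term and collect like powers.
From the series, [v^5] f = 667/1280; multiply by 5! = 120 to get 2001/32.

2001/32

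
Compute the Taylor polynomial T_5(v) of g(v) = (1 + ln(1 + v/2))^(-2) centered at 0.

Let u equal the inner series; expand the outer function in u and truncate.
g(0) = 1
g′(0) = -1
g′′(0) = 2
g′′′(0) = -23/4
g^(4)(0) = 171/8
g^(5)(0) = -777/8

-259*v^5/320 + 57*v^4/64 - 23*v^3/24 + v^2 - v + 1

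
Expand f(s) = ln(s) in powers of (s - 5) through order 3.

(s - 5)^3/375 - (s - 5)^2/50 + (s - 5)/5 + ln(5)

Differentiate repeatedly and evaluate at the center.
f(5) = ln(5)
f′(5) = 1/5
f′′(5) = -1/25
f′′′(5) = 2/125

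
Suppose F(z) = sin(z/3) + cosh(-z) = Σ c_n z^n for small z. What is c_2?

1/2

Expand each term separately and add.
F(0) = 1
F′(0) = 1/3
F′′(0) = 1
The Taylor polynomial is Σ F^(k)(0)/k! · z^k.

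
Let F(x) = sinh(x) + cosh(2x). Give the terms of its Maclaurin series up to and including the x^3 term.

x^3/6 + 2*x^2 + x + 1

Combine the two series term by term.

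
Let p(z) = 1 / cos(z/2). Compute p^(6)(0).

Write the quotient as an unknown series and match coefficients against numerator = denominator · series.
The coefficient of z^6 in the expansion is 61/46080, so p^(6)(0) = 6! * (61/46080) = 61/64.

61/64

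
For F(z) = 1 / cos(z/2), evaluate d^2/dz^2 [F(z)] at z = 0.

Divide the numerator series by the denominator series (power-series long division).
The coefficient of z^2 in the expansion is 1/8, so F′′(0) = 2! * (1/8) = 1/4.

1/4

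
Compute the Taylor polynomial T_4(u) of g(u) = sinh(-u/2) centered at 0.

-u^3/48 - u/2

Differentiate repeatedly and evaluate at the center.
[u^0] = 0;  [u^1] = -1/2;  [u^2] = 0;  [u^3] = -1/48;  [u^4] = 0.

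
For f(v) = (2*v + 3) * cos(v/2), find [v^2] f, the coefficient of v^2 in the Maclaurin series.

Multiply each power in the prefactor through the base expansion.
f(0) = 3
f′(0) = 2
f′′(0) = -3/4
The Taylor polynomial is Σ f^(k)(0)/k! · v^k.

-3/8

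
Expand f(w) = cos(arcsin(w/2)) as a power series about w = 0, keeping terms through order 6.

Plug the Maclaurin series of the inner function into that of the outer and collect terms.
f(0) = 1
f′(0) = 0
f′′(0) = -1/4
f′′′(0) = 0
f^(4)(0) = -3/16
f^(5)(0) = 0
f^(6)(0) = -45/64
Dividing each by k! gives the coefficients c_0, ..., c_6.

-w^6/1024 - w^4/128 - w^2/8 + 1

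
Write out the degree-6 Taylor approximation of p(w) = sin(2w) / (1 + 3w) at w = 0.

Take the Cauchy product of the two expansions.

-2254*w^6/5 + 2254*w^5/15 - 50*w^4 + 50*w^3/3 - 6*w^2 + 2*w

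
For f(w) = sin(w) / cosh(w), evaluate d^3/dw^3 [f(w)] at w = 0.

-4

Divide the numerator series by the denominator series (power-series long division).
The coefficient of w^3 in the expansion is -2/3, so f′′′(0) = 3! * (-2/3) = -4.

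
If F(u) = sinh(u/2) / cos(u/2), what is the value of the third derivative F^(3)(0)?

1/2

Write the quotient as an unknown series and match coefficients against numerator = denominator · series.
The coefficient of u^3 in the expansion is 1/12, so F′′′(0) = 3! * (1/12) = 1/2.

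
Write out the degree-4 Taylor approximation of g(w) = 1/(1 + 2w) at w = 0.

16*w^4 - 8*w^3 + 4*w^2 - 2*w + 1

Compute the successive derivatives at the expansion point and divide by k!.
g(0) = 1
g′(0) = -2
g′′(0) = 8
g′′′(0) = -48
g^(4)(0) = 384
Dividing each by k! gives the coefficients c_0, ..., c_4.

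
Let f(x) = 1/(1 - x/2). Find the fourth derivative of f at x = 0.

3/2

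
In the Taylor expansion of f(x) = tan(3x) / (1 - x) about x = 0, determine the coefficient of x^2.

Take the Cauchy product of the two expansions.

3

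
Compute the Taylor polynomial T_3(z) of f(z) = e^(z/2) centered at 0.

z^3/48 + z^2/8 + z/2 + 1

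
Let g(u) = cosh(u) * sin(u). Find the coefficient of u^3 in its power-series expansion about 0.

Write out both Maclaurin series and multiply, keeping only the needed powers.
[u^0] = 0;  [u^1] = 1;  [u^2] = 0;  [u^3] = 1/3.

1/3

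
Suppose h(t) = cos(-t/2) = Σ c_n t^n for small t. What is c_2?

-1/8

c_2 = h′′(0)/2! = -1/8.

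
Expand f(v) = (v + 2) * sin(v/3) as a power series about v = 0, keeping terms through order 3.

-v^3/81 + v^2/3 + 2*v/3

Distribute the polynomial across the series and collect like powers.
f(0) = 0
f′(0) = 2/3
f′′(0) = 2/3
f′′′(0) = -2/27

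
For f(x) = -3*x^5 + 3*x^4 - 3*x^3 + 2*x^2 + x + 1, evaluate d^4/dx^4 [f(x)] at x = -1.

432

Compute the successive derivatives at the expansion point and divide by k!.
The coefficient of (x + 1)^4 in the expansion is 18, so f^(4)(-1) = 4! * (18) = 432.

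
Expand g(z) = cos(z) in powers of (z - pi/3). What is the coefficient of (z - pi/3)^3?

sqrt(3)/12

Apply the Taylor formula c_k = f^(k)(a)/k!.
g(pi/3) = 1/2
g′(pi/3) = -sqrt(3)/2
g′′(pi/3) = -1/2
g′′′(pi/3) = sqrt(3)/2
Then c_k = g^(k)(pi/3)/k! gives each Taylor coefficient.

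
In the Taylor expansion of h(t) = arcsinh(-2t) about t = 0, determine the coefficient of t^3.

4/3

Use the known series and substitute for the argument.
h(0) = 0
h′(0) = -2
h′′(0) = 0
h′′′(0) = 8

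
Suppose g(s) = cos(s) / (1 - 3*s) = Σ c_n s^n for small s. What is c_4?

Expand 1/(denominator) as a geometric series and multiply by the numerator's series.
g(0) = 1
g′(0) = 3
g′′(0) = 17
g′′′(0) = 153
g^(4)(0) = 1837

1837/24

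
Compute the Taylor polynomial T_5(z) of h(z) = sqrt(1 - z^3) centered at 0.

1 - z^3/2

[z^0] = 1;  [z^1] = 0;  [z^2] = 0;  [z^3] = -1/2;  [z^4] = 0;  [z^5] = 0.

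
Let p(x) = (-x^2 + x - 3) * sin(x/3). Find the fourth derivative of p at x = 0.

Multiply each power in the prefactor through the base expansion.
From the series, [x^4] p = -1/162; multiply by 4! = 24 to get -4/27.

-4/27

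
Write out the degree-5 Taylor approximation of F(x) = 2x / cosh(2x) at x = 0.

20*x^5/3 - 4*x^3 + 2*x

Invert the denominator's series and multiply.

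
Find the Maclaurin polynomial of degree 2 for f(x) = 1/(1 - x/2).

f(0) = 1
f′(0) = 1/2
f′′(0) = 1/2
Then c_k = f^(k)(0)/k! gives each Taylor coefficient.

x^2/4 + x/2 + 1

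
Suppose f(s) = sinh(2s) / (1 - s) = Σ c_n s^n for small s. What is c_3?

Write out both Maclaurin series and multiply, keeping only the needed powers.
[s^0] = 0;  [s^1] = 2;  [s^2] = 2;  [s^3] = 10/3.

10/3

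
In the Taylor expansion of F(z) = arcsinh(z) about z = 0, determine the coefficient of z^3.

Apply the Taylor formula c_k = f^(k)(a)/k!.
F(0) = 0
F′(0) = 1
F′′(0) = 0
F′′′(0) = -1
So c_3 = F′′′(0)/3! = -1/6.

-1/6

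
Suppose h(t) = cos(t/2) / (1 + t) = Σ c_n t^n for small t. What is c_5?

Multiply the two series term by term and collect like powers.
[t^0] = 1;  [t^1] = -1;  [t^2] = 7/8;  [t^3] = -7/8;  [t^4] = 337/384;  [t^5] = -337/384.

-337/384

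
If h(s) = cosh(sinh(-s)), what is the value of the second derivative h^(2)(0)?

Let u equal the inner series; expand the outer function in u and truncate.
The coefficient of s^2 in the expansion is 1/2, so h′′(0) = 2! * (1/2) = 1.

1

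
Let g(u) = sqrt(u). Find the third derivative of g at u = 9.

Differentiate repeatedly and evaluate at the center.
From the series, [(u - 9)^3] g = 1/3888; multiply by 3! = 6 to get 1/648.

1/648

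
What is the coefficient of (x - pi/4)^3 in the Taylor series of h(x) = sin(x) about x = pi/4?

Compute the successive derivatives at the expansion point and divide by k!.

-sqrt(2)/12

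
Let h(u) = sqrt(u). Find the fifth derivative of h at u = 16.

105/8388608

The coefficient of (u - 16)^5 in the expansion is 7/67108864, so h^(5)(16) = 5! * (7/67108864) = 105/8388608.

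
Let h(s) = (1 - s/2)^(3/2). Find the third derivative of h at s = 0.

Use the known series and substitute for the argument.
The coefficient of s^3 in the expansion is 1/128, so h′′′(0) = 3! * (1/128) = 3/64.

3/64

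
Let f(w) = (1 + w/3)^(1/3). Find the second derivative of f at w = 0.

From the series, [w^2] f = -1/81; multiply by 2! = 2 to get -2/81.

-2/81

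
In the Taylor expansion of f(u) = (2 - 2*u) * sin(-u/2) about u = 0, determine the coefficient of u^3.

Distribute the polynomial across the series and collect like powers.
f(0) = 0
f′(0) = -1
f′′(0) = 2
f′′′(0) = 1/4

1/24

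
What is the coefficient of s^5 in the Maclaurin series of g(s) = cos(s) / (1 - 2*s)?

337/12

Use 1/(1 - r) = Σ r^k on the denominator, then take the Cauchy product.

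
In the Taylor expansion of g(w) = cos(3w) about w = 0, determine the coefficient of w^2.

-9/2

g(0) = 1
g′(0) = 0
g′′(0) = -9
So c_2 = g′′(0)/2! = -9/2.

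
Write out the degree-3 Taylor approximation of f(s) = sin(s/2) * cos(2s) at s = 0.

-49*s^3/48 + s/2

Multiply the two series term by term and collect like powers.
f(0) = 0
f′(0) = 1/2
f′′(0) = 0
f′′′(0) = -49/8
Then c_k = f^(k)(0)/k! gives each Taylor coefficient.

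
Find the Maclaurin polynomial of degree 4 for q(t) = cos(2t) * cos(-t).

Expand each factor separately, then convolve coefficients.
q(0) = 1
q′(0) = 0
q′′(0) = -5
q′′′(0) = 0
q^(4)(0) = 41
Then c_k = q^(k)(0)/k! gives each Taylor coefficient.

41*t^4/24 - 5*t^2/2 + 1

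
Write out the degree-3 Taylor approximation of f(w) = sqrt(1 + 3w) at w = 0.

f(0) = 1
f′(0) = 3/2
f′′(0) = -9/4
f′′′(0) = 81/8

27*w^3/16 - 9*w^2/8 + 3*w/2 + 1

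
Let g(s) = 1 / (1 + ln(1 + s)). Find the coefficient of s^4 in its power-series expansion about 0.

11/3

Write 1/(1+u) = 1 - u + u^2 - u^3 + ... and substitute the series for u.
g(0) = 1
g′(0) = -1
g′′(0) = 3
g′′′(0) = -14
g^(4)(0) = 88
So c_4 = g^(4)(0)/4! = 11/3.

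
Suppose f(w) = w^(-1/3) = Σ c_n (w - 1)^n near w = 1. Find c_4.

35/243

Compute the successive derivatives at the expansion point and divide by k!.
So c_4 = f^(4)(1)/4! = 35/243.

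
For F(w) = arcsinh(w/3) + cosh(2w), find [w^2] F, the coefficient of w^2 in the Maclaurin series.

Expand each term separately and add.
So c_2 = F′′(0)/2! = 2.

2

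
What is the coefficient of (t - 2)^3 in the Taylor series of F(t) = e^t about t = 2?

e^(2)/6

F(2) = e^(2)
F′(2) = e^(2)
F′′(2) = e^(2)
F′′′(2) = e^(2)
Dividing each by k! gives the coefficients c_0, ..., c_3.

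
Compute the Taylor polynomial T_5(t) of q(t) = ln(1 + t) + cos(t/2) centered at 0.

t^5/5 - 95*t^4/384 + t^3/3 - 5*t^2/8 + t + 1

Add the two expansions coefficient-wise.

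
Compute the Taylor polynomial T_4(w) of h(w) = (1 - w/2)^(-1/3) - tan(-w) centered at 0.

35*w^4/3888 + 115*w^3/324 + w^2/18 + 7*w/6 + 1

Combine the two series term by term.
h(0) = 1
h′(0) = 7/6
h′′(0) = 1/9
h′′′(0) = 115/54
h^(4)(0) = 35/162
Then c_k = h^(k)(0)/k! gives each Taylor coefficient.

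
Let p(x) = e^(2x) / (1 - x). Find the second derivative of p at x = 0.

10

Expand each factor separately, then convolve coefficients.
The coefficient of x^2 in the expansion is 5, so p′′(0) = 2! * (5) = 10.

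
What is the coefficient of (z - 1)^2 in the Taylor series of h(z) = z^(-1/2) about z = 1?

h(1) = 1
h′(1) = -1/2
h′′(1) = 3/4
So c_2 = h′′(1)/2! = 3/8.

3/8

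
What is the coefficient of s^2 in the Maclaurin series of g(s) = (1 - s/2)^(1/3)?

c_2 = g′′(0)/2! = -1/36.

-1/36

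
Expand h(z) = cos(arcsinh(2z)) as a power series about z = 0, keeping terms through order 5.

Compose series: expand the inner function first, then feed it into the outer expansion.
h(0) = 1
h′(0) = 0
h′′(0) = -4
h′′′(0) = 0
h^(4)(0) = 80
h^(5)(0) = 0

10*z^4/3 - 2*z^2 + 1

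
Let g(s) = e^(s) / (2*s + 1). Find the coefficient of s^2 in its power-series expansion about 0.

5/2

Multiply the numerator's expansion by the denominator's geometric series.
g(0) = 1
g′(0) = -1
g′′(0) = 5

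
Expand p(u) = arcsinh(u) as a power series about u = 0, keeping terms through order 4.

Use the known series and substitute for the argument.
[u^0] = 0;  [u^1] = 1;  [u^2] = 0;  [u^3] = -1/6;  [u^4] = 0.

-u^3/6 + u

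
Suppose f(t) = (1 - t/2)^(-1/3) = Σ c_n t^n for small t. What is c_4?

[t^0] = 1;  [t^1] = 1/6;  [t^2] = 1/18;  [t^3] = 7/324;  [t^4] = 35/3888.
So c_4 = f^(4)(0)/4! = 35/3888.

35/3888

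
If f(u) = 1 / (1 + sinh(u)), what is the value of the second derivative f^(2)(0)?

2

Use the geometric series for the reciprocal, then substitute.
The coefficient of u^2 in the expansion is 1, so f′′(0) = 2! * (1) = 2.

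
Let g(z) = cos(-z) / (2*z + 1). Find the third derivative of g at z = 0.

Multiply the numerator's expansion by the denominator's geometric series.
The coefficient of z^3 in the expansion is -7, so g′′′(0) = 3! * (-7) = -42.

-42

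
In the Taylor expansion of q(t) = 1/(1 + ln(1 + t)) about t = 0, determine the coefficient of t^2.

Substitute the inner expansion into the outer series and collect powers.
[t^0] = 1;  [t^1] = -1;  [t^2] = 3/2.

3/2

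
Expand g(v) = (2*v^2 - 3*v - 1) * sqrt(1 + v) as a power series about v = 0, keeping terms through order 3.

21*v^3/16 + 5*v^2/8 - 7*v/2 - 1

Distribute the polynomial across the series and collect like powers.
g(0) = -1
g′(0) = -7/2
g′′(0) = 5/4
g′′′(0) = 63/8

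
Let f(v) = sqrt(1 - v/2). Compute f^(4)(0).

Compute the successive derivatives at the expansion point and divide by k!.
The coefficient of v^4 in the expansion is -5/2048, so f^(4)(0) = 4! * (-5/2048) = -15/256.

-15/256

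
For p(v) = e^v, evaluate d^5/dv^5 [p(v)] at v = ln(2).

From the series, [(v - ln(2))^5] p = 1/60; multiply by 5! = 120 to get 2.

2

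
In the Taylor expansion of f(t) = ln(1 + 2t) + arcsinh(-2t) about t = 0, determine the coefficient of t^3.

Expand each term separately and add.
[t^0] = 0;  [t^1] = 0;  [t^2] = -2;  [t^3] = 4.

4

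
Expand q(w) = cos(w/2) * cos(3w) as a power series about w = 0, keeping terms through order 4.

Multiply the two series term by term and collect like powers.
q(0) = 1
q′(0) = 0
q′′(0) = -37/4
q′′′(0) = 0
q^(4)(0) = 1513/16
The Taylor polynomial is Σ q^(k)(0)/k! · w^k.

1513*w^4/384 - 37*w^2/8 + 1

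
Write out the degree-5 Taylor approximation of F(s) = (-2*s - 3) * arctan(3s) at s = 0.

-729*s^5/5 + 18*s^4 + 27*s^3 - 6*s^2 - 9*s

Shift and add copies of the series according to the polynomial's terms.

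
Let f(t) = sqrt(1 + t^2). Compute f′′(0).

1

From the series, [t^2] f = 1/2; multiply by 2! = 2 to get 1.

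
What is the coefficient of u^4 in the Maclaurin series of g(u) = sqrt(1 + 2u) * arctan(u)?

Write out both Maclaurin series and multiply, keeping only the needed powers.
g(0) = 0
g′(0) = 1
g′′(0) = 2
g′′′(0) = -5
g^(4)(0) = 4

1/6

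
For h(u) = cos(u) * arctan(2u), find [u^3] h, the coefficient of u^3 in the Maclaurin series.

Take the Cauchy product of the two expansions.
[u^0] = 0;  [u^1] = 2;  [u^2] = 0;  [u^3] = -11/3.
So c_3 = h′′′(0)/3! = -11/3.

-11/3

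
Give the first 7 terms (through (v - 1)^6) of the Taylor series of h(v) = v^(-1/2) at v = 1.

231*(v - 1)^6/1024 - 63*(v - 1)^5/256 + 35*(v - 1)^4/128 - 5*(v - 1)^3/16 + 3*(v - 1)^2/8 - (v - 1)/2 + 1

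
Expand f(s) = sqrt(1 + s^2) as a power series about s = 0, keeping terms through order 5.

Apply the Taylor formula c_k = f^(k)(a)/k!.

-s^4/8 + s^2/2 + 1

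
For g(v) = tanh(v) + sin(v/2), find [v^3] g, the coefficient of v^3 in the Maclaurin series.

Expand each term separately and add.

-17/48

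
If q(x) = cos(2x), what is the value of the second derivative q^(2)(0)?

From the series, [x^2] q = -2; multiply by 2! = 2 to get -4.

-4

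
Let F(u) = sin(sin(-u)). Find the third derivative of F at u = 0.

2

Plug the Maclaurin series of the inner function into that of the outer and collect terms.
The coefficient of u^3 in the expansion is 1/3, so F′′′(0) = 3! * (1/3) = 2.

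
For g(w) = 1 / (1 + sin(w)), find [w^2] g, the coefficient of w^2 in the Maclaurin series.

1

Expand as Σ (-1)^k u^k with u equal to the inner function's series.
So c_2 = g′′(0)/2! = 1.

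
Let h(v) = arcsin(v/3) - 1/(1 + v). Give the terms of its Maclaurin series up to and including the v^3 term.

Add the two expansions coefficient-wise.
h(0) = -1
h′(0) = 4/3
h′′(0) = -2
h′′′(0) = 163/27

163*v^3/162 - v^2 + 4*v/3 - 1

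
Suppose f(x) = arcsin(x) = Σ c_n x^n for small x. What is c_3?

1/6

Apply the Taylor formula c_k = f^(k)(a)/k!.
So c_3 = f′′′(0)/3! = 1/6.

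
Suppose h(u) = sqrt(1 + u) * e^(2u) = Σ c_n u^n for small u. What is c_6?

1643/9216

Take the Cauchy product of the two expansions.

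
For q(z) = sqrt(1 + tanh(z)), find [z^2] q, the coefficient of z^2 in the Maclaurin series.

Substitute the inner expansion into the outer series and collect powers.
q(0) = 1
q′(0) = 1/2
q′′(0) = -1/4
So c_2 = q′′(0)/2! = -1/8.

-1/8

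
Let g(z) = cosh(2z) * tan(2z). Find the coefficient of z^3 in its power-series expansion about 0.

20/3

Write out both Maclaurin series and multiply, keeping only the needed powers.
g(0) = 0
g′(0) = 2
g′′(0) = 0
g′′′(0) = 40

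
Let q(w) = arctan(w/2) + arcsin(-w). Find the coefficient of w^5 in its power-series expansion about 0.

-11/160

Combine the two series term by term.
q(0) = 0
q′(0) = -1/2
q′′(0) = 0
q′′′(0) = -5/4
q^(4)(0) = 0
q^(5)(0) = -33/4
The Taylor polynomial is Σ q^(k)(0)/k! · w^k.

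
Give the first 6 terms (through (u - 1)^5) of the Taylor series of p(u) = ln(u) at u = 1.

Use the known series and substitute for the argument.
p(1) = 0
p′(1) = 1
p′′(1) = -1
p′′′(1) = 2
p^(4)(1) = -6
p^(5)(1) = 24

(u - 1)^5/5 - (u - 1)^4/4 + (u - 1)^3/3 - (u - 1)^2/2 + (u - 1)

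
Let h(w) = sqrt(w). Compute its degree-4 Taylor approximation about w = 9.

-5*(w - 9)^4/279936 + (w - 9)^3/3888 - (w - 9)^2/216 + (w - 9)/6 + 3

[(w - 9)^0] = 3;  [(w - 9)^1] = 1/6;  [(w - 9)^2] = -1/216;  [(w - 9)^3] = 1/3888;  [(w - 9)^4] = -5/279936.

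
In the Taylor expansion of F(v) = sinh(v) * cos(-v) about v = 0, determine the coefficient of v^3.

Take the Cauchy product of the two expansions.
[v^0] = 0;  [v^1] = 1;  [v^2] = 0;  [v^3] = -1/3.
So c_3 = F′′′(0)/3! = -1/3.

-1/3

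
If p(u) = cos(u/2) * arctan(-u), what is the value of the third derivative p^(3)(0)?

Expand each factor separately, then convolve coefficients.
The coefficient of u^3 in the expansion is 11/24, so p′′′(0) = 3! * (11/24) = 11/4.

11/4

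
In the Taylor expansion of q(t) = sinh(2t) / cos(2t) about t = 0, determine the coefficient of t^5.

Invert the denominator's series and multiply.
q(0) = 0
q′(0) = 2
q′′(0) = 0
q′′′(0) = 32
q^(4)(0) = 0
q^(5)(0) = 1152
So c_5 = q^(5)(0)/5! = 48/5.

48/5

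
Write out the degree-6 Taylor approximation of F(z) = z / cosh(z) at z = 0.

5*z^5/24 - z^3/2 + z

Write the quotient as an unknown series and match coefficients against numerator = denominator · series.
F(0) = 0
F′(0) = 1
F′′(0) = 0
F′′′(0) = -3
F^(4)(0) = 0
F^(5)(0) = 25
F^(6)(0) = 0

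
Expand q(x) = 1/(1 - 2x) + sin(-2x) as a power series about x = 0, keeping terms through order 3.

28*x^3/3 + 4*x^2 + 1

Combine the two series term by term.
q(0) = 1
q′(0) = 0
q′′(0) = 8
q′′′(0) = 56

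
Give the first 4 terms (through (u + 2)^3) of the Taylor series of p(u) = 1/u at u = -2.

-(u + 2)^3/16 - (u + 2)^2/8 - (u + 2)/4 - 1/2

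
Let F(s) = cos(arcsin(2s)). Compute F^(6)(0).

Compose series: expand the inner function first, then feed it into the outer expansion.
From the series, [s^6] F = -4; multiply by 6! = 720 to get -2880.

-2880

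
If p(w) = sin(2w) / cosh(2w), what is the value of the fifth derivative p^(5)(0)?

1152

Write the quotient as an unknown series and match coefficients against numerator = denominator · series.
The coefficient of w^5 in the expansion is 48/5, so p^(5)(0) = 5! * (48/5) = 1152.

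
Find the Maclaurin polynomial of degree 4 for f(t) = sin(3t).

-9*t^3/2 + 3*t

Compute the successive derivatives at the expansion point and divide by k!.
f(0) = 0
f′(0) = 3
f′′(0) = 0
f′′′(0) = -27
f^(4)(0) = 0
Dividing each by k! gives the coefficients c_0, ..., c_4.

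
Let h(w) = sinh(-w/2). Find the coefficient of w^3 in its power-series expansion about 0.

-1/48

h(0) = 0
h′(0) = -1/2
h′′(0) = 0
h′′′(0) = -1/8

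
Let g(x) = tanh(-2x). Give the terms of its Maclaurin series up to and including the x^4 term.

[x^0] = 0;  [x^1] = -2;  [x^2] = 0;  [x^3] = 8/3;  [x^4] = 0.

8*x^3/3 - 2*x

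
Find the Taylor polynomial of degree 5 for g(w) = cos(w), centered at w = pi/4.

g(pi/4) = sqrt(2)/2
g′(pi/4) = -sqrt(2)/2
g′′(pi/4) = -sqrt(2)/2
g′′′(pi/4) = sqrt(2)/2
g^(4)(pi/4) = sqrt(2)/2
g^(5)(pi/4) = -sqrt(2)/2
Dividing each by k! gives the coefficients c_0, ..., c_5.

-sqrt(2)*(w - pi/4)^5/240 + sqrt(2)*(w - pi/4)^4/48 + sqrt(2)*(w - pi/4)^3/12 - sqrt(2)*(w - pi/4)^2/4 - sqrt(2)*(w - pi/4)/2 + sqrt(2)/2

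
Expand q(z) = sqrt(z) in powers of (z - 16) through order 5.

7*(z - 16)^5/67108864 - 5*(z - 16)^4/2097152 + (z - 16)^3/16384 - (z - 16)^2/512 + (z - 16)/8 + 4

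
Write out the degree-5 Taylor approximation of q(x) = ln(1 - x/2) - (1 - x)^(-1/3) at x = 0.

Combine the two series term by term.
q(0) = -1
q′(0) = -5/6
q′′(0) = -25/36
q′′′(0) = -139/108
q^(4)(0) = -2483/648
q^(5)(0) = -27783*2^(7/24)*3^(41/144)*5^(1/48)*7^(139/144)/20000

-15289*x^5/116640 - 2483*x^4/15552 - 139*x^3/648 - 25*x^2/72 - 5*x/6 - 1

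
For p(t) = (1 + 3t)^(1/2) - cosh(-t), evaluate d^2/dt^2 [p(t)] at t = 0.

-13/4

Add the two expansions coefficient-wise.
The coefficient of t^2 in the expansion is -13/8, so p′′(0) = 2! * (-13/8) = -13/4.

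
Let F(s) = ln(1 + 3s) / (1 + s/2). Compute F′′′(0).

Multiply the two series term by term and collect like powers.
From the series, [s^3] F = 12; multiply by 3! = 6 to get 72.

72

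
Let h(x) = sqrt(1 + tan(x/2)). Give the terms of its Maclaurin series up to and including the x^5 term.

601*x^5/122880 - 47*x^4/6144 + 11*x^3/384 - x^2/32 + x/4 + 1

Let u equal the inner series; expand the outer function in u and truncate.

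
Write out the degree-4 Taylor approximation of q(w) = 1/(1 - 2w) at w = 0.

16*w^4 + 8*w^3 + 4*w^2 + 2*w + 1

q(0) = 1
q′(0) = 2
q′′(0) = 8
q′′′(0) = 48
q^(4)(0) = 384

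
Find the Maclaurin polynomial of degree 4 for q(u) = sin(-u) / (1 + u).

5*u^4/6 - 5*u^3/6 + u^2 - u

Expand each factor separately, then convolve coefficients.
[u^0] = 0;  [u^1] = -1;  [u^2] = 1;  [u^3] = -5/6;  [u^4] = 5/6.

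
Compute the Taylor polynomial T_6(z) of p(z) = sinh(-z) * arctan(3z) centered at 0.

Expand each factor separately, then convolve coefficients.
p(0) = 0
p′(0) = 0
p′′(0) = -6
p′′′(0) = 0
p^(4)(0) = 204
p^(5)(0) = 0
p^(6)(0) = -33930
Dividing each by k! gives the coefficients c_0, ..., c_6.

-377*z^6/8 + 17*z^4/2 - 3*z^2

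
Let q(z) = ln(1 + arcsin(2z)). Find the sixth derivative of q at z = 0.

-19456

Compose series: expand the inner function first, then feed it into the outer expansion.
The coefficient of z^6 in the expansion is -1216/45, so q^(6)(0) = 6! * (-1216/45) = -19456.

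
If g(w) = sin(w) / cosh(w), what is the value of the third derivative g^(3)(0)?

-4

Write the quotient as an unknown series and match coefficients against numerator = denominator · series.
The coefficient of w^3 in the expansion is -2/3, so g′′′(0) = 3! * (-2/3) = -4.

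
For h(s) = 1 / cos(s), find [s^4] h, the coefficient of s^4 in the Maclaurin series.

5/24

Divide the numerator series by the denominator series (power-series long division).
[s^0] = 1;  [s^1] = 0;  [s^2] = 1/2;  [s^3] = 0;  [s^4] = 5/24.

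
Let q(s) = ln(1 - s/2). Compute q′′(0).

From the series, [s^2] q = -1/8; multiply by 2! = 2 to get -1/4.

-1/4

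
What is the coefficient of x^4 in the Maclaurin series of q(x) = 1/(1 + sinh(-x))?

4/3

Plug the Maclaurin series of the inner function into that of the outer and collect terms.
q(0) = 1
q′(0) = 1
q′′(0) = 2
q′′′(0) = 7
q^(4)(0) = 32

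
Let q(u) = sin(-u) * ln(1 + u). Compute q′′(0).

-2

Multiply the two series term by term and collect like powers.
The coefficient of u^2 in the expansion is -1, so q′′(0) = 2! * (-1) = -2.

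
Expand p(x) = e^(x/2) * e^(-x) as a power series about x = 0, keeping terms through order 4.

Write out both Maclaurin series and multiply, keeping only the needed powers.
[x^0] = 1;  [x^1] = -1/2;  [x^2] = 1/8;  [x^3] = -1/48;  [x^4] = 1/384.

x^4/384 - x^3/48 + x^2/8 - x/2 + 1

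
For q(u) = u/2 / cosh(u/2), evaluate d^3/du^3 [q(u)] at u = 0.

-3/8

Write the quotient as an unknown series and match coefficients against numerator = denominator · series.
From the series, [u^3] q = -1/16; multiply by 3! = 6 to get -3/8.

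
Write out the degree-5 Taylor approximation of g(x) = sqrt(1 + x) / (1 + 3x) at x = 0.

-50795*x^5/256 + 8467*x^4/128 - 353*x^3/16 + 59*x^2/8 - 5*x/2 + 1

Expand each factor separately, then convolve coefficients.
[x^0] = 1;  [x^1] = -5/2;  [x^2] = 59/8;  [x^3] = -353/16;  [x^4] = 8467/128;  [x^5] = -50795/256.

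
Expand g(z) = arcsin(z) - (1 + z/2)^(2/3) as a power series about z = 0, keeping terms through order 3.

Expand each term separately and add.
g(0) = -1
g′(0) = 2/3
g′′(0) = 1/18
g′′′(0) = 26/27

13*z^3/81 + z^2/36 + 2*z/3 - 1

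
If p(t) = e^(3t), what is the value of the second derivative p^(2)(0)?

9

The coefficient of t^2 in the expansion is 9/2, so p′′(0) = 2! * (9/2) = 9.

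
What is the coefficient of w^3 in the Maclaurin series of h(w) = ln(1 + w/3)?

1/81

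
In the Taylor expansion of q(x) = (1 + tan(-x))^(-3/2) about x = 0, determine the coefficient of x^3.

43/16

Substitute the inner expansion into the outer series and collect powers.
q(0) = 1
q′(0) = 3/2
q′′(0) = 15/4
q′′′(0) = 129/8
The Taylor polynomial is Σ q^(k)(0)/k! · x^k.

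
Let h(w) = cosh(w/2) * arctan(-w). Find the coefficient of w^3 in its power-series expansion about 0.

Take the Cauchy product of the two expansions.
So c_3 = h′′′(0)/3! = 5/24.

5/24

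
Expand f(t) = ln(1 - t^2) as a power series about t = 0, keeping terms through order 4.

Differentiate repeatedly and evaluate at the center.
[t^0] = 0;  [t^1] = 0;  [t^2] = -1;  [t^3] = 0;  [t^4] = -1/2.

-t^4/2 - t^2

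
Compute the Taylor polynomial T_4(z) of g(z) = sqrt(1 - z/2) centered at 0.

-5*z^4/2048 - z^3/128 - z^2/32 - z/4 + 1

g(0) = 1
g′(0) = -1/4
g′′(0) = -1/16
g′′′(0) = -3/64
g^(4)(0) = -15/256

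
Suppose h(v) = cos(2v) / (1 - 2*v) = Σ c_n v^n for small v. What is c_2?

2

Use 1/(1 - r) = Σ r^k on the denominator, then take the Cauchy product.
h(0) = 1
h′(0) = 2
h′′(0) = 4
Dividing each by k! gives the coefficients c_0, ..., c_2.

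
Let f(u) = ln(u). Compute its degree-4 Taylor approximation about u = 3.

Compute the successive derivatives at the expansion point and divide by k!.
f(3) = ln(3)
f′(3) = 1/3
f′′(3) = -1/9
f′′′(3) = 2/27
f^(4)(3) = -2/27

-(u - 3)^4/324 + (u - 3)^3/81 - (u - 3)^2/18 + (u - 3)/3 + ln(3)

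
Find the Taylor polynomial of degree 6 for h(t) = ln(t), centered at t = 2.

h(2) = ln(2)
h′(2) = 1/2
h′′(2) = -1/4
h′′′(2) = 1/4
h^(4)(2) = -3/8
h^(5)(2) = 3/4
h^(6)(2) = -15/8
The Taylor polynomial is Σ h^(k)(2)/k! · (t - 2)^k.

-(t - 2)^6/384 + (t - 2)^5/160 - (t - 2)^4/64 + (t - 2)^3/24 - (t - 2)^2/8 + (t - 2)/2 + ln(2)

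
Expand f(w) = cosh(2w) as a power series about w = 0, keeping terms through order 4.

2*w^4/3 + 2*w^2 + 1

f(0) = 1
f′(0) = 0
f′′(0) = 4
f′′′(0) = 0
f^(4)(0) = 16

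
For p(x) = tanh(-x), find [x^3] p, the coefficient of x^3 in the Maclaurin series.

1/3

p(0) = 0
p′(0) = -1
p′′(0) = 0
p′′′(0) = 2
So c_3 = p′′′(0)/3! = 1/3.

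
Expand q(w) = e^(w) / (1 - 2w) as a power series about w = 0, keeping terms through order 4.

Multiply the two series term by term and collect like powers.
q(0) = 1
q′(0) = 3
q′′(0) = 13
q′′′(0) = 79
q^(4)(0) = 633
Dividing each by k! gives the coefficients c_0, ..., c_4.

211*w^4/8 + 79*w^3/6 + 13*w^2/2 + 3*w + 1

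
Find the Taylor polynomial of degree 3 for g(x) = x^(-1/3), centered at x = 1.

Apply the Taylor formula c_k = f^(k)(a)/k!.

-14*(x - 1)^3/81 + 2*(x - 1)^2/9 - (x - 1)/3 + 1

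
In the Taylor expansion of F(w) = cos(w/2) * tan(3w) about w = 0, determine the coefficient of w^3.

69/8

Multiply the two series term by term and collect like powers.
So c_3 = F′′′(0)/3! = 69/8.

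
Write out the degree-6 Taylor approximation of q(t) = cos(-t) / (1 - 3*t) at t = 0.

Expand 1/(denominator) as a geometric series and multiply by the numerator's series.
[t^0] = 1;  [t^1] = 3;  [t^2] = 17/2;  [t^3] = 51/2;  [t^4] = 1837/24;  [t^5] = 1837/8;  [t^6] = 495989/720.

495989*t^6/720 + 1837*t^5/8 + 1837*t^4/24 + 51*t^3/2 + 17*t^2/2 + 3*t + 1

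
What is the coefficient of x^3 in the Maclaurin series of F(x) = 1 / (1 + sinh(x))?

-7/6

Expand as Σ (-1)^k u^k with u equal to the inner function's series.
F(0) = 1
F′(0) = -1
F′′(0) = 2
F′′′(0) = -7
So c_3 = F′′′(0)/3! = -7/6.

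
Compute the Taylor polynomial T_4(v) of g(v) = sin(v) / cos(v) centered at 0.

Divide the numerator series by the denominator series (power-series long division).
g(0) = 0
g′(0) = 1
g′′(0) = 0
g′′′(0) = 2
g^(4)(0) = 0

v^3/3 + v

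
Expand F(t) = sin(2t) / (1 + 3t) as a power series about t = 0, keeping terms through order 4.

Write out both Maclaurin series and multiply, keeping only the needed powers.
F(0) = 0
F′(0) = 2
F′′(0) = -12
F′′′(0) = 100
F^(4)(0) = -1200

-50*t^4 + 50*t^3/3 - 6*t^2 + 2*t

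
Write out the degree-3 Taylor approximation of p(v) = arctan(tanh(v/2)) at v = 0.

Plug the Maclaurin series of the inner function into that of the outer and collect terms.

-v^3/12 + v/2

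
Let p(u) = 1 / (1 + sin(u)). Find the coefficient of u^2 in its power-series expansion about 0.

1

Use the geometric series for the reciprocal, then substitute.
p(0) = 1
p′(0) = -1
p′′(0) = 2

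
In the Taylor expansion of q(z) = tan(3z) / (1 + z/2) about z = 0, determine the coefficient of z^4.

-39/8

Take the Cauchy product of the two expansions.
q(0) = 0
q′(0) = 3
q′′(0) = -3
q′′′(0) = 117/2
q^(4)(0) = -117
So c_4 = q^(4)(0)/4! = -39/8.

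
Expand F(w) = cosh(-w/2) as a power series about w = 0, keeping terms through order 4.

w^4/384 + w^2/8 + 1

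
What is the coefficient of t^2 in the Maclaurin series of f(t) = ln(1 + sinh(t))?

-1/2

Substitute the inner expansion into the outer series and collect powers.
f(0) = 0
f′(0) = 1
f′′(0) = -1
Then c_k = f^(k)(0)/k! gives each Taylor coefficient.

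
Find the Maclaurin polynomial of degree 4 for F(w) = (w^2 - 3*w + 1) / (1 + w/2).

Shift and add copies of the series according to the polynomial's terms.
F(0) = 1
F′(0) = -7/2
F′′(0) = 11/2
F′′′(0) = -33/4
F^(4)(0) = 33/2

11*w^4/16 - 11*w^3/8 + 11*w^2/4 - 7*w/2 + 1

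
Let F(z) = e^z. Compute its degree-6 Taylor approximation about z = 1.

e*(z - 1)^6/720 + e*(z - 1)^5/120 + e*(z - 1)^4/24 + e*(z - 1)^3/6 + e*(z - 1)^2/2 + e*(z - 1) + e

[(z - 1)^0] = e;  [(z - 1)^1] = e;  [(z - 1)^2] = e/2;  [(z - 1)^3] = e/6;  [(z - 1)^4] = e/24;  [(z - 1)^5] = e/120;  [(z - 1)^6] = e/720.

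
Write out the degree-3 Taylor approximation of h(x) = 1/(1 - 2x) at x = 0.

8*x^3 + 4*x^2 + 2*x + 1

Apply the Taylor formula c_k = f^(k)(a)/k!.
[x^0] = 1;  [x^1] = 2;  [x^2] = 4;  [x^3] = 8.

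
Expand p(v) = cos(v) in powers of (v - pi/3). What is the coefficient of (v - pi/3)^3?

Use the known series and substitute for the argument.
[(v - pi/3)^0] = 1/2;  [(v - pi/3)^1] = -sqrt(3)/2;  [(v - pi/3)^2] = -1/4;  [(v - pi/3)^3] = sqrt(3)/12.

sqrt(3)/12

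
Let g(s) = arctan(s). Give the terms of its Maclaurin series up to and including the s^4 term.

-s^3/3 + s

g(0) = 0
g′(0) = 1
g′′(0) = 0
g′′′(0) = -2
g^(4)(0) = 0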